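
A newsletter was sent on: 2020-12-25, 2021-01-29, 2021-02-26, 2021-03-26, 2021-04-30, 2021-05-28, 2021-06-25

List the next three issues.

All Fridays; the gaps (35, 28, 28, 35, 28, 28) vary with month length.
This is the last Friday of each month.
Last Friday of July 2021: 2021-07-30.
Last Friday of August 2021: 2021-08-27.
Last Friday of September 2021: 2021-09-24.

2021-07-30, 2021-08-27, 2021-09-24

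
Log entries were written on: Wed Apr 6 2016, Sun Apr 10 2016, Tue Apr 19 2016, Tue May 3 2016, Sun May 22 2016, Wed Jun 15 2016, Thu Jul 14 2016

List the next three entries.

Wed Aug 17 2016, Sun Sep 25 2016, Tue Nov 8 2016

The spacing grows by 5 each time: 4, 9, 14, 19, 24, 29 days.
Next gap: 34 days. Thu Jul 14 2016 + 34 days = Wed Aug 17 2016.
Next gap: 39 days. Wed Aug 17 2016 + 39 days = Sun Sep 25 2016.
Next gap: 44 days. Sun Sep 25 2016 + 44 days = Tue Nov 8 2016.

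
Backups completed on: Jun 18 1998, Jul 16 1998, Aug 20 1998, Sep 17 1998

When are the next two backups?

These are Thursdays at 28- or 35-day spacing (28, 35, 28).
The pattern: 3rd Thursday of the month.
3rd Thursday of October 1998: Oct 15 1998.
3rd Thursday of November 1998: Nov 19 1998.

Oct 15 1998, Nov 19 1998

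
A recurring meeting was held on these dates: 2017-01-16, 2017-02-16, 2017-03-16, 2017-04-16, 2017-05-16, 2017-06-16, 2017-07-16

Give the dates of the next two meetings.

2017-08-16, 2017-09-16

The day-of-month is always 16 (31, 28, 31, 30, 31, 30 days between events).
So this recurs on the 16th of each month.
Next: August 2017 → 2017-08-16.
Next: September 2017 → 2017-09-16.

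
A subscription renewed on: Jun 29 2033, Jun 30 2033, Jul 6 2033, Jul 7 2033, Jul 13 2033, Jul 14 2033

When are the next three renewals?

Jul 20 2033, Jul 21 2033, Jul 27 2033

Gaps: 1, 6, 1, 6, 1 days — not constant, but cyclic with period 2.
The events fall on every Wednesday and Thursday.
The following Wednesday is Jul 20 2033.
Next Thursday: Jul 21 2033.
The following Wednesday is Jul 27 2033.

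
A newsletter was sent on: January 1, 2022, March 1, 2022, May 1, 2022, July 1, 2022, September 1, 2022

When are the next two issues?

November 1, 2022; January 1, 2023

Each date is the 1st; the gaps (59, 61, 61, 62) track the month lengths.
The rule is the 1st of every 2 months.
Next: November 2022 → November 1, 2022.
Next: January 2023 → January 1, 2023.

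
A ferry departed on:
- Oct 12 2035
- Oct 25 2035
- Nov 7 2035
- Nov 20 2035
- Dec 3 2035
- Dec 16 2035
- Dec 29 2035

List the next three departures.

Jan 11 2036, Jan 24 2036, Feb 6 2036

Gaps between consecutive events: 13, 13, 13, 13, 13, 13 days — a constant 13-day interval.
Dec 29 2035 + 13 days = Jan 11 2036.
Jan 11 2036 + 13 days = Jan 24 2036.
Jan 24 2036 + 13 days = Feb 6 2036.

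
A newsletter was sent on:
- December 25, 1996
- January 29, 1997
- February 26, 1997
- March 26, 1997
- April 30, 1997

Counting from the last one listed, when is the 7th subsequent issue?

November 26, 1997

Every date is a Wednesday; gaps 35, 28, 28, 35 days.
Each is the last Wednesday of its month (at least one falls on the 29th or later, ruling out '4th Wednesday').
Last Wednesday of May 1997: May 28, 1997.
June 1997 ends with Wednesday June 25, 1997.
Last Wednesday of July 1997: July 30, 1997.
Last Wednesday of August 1997: August 27, 1997.
Last Wednesday of September 1997: September 24, 1997.
Last Wednesday of October 1997: October 29, 1997.
Last Wednesday of November 1997: November 26, 1997.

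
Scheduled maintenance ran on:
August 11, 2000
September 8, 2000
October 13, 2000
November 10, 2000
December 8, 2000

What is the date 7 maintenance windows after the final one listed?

July 13, 2001

Gaps: 28, 35, 28, 28 days — a mix of 28 and 35. Every date is a Friday.
Each is the 2nd Friday of its month.
2nd Friday of January 2001: January 12, 2001.
2nd Friday of February 2001: February 9, 2001.
2nd Friday of March 2001: March 9, 2001.
April 2001 — 2nd Friday is April 13, 2001.
May 2001 — 2nd Friday is May 11, 2001.
2nd Friday of June 2001: June 8, 2001.
July 2001 — 2nd Friday is July 13, 2001.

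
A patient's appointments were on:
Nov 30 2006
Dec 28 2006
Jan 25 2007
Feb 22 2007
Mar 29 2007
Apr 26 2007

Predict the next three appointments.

May 31 2007, Jun 28 2007, Jul 26 2007

These are Thursdays with 28, 28, 28, 35, 28-day gaps.
Each is the final Thursday of its month — Nov 30 2006 is past the 28th, so '4th Thursday' doesn't fit.
Last Thursday of May 2007: May 31 2007.
Last Thursday of June 2007: Jun 28 2007.
Last Thursday of July 2007: Jul 26 2007.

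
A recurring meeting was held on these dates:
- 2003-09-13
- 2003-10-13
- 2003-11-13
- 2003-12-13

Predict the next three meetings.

Gaps: 30, 31, 30 days — not constant. Every event is on the 13th of the month.
Pattern: the 13th of each month.
January 2004: 2004-01-13.
Next: February 2004 → 2004-02-13.
March 2004: 2004-03-13.

2004-01-13, 2004-02-13, 2004-03-13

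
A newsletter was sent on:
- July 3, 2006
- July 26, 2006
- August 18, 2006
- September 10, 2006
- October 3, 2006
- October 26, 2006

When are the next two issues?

November 18, 2006; December 11, 2006

Every event comes 23 days after the last (23, 23, 23, 23, 23).
October 26, 2006 + 23 days = November 18, 2006.
November 18, 2006 + 23 days = December 11, 2006.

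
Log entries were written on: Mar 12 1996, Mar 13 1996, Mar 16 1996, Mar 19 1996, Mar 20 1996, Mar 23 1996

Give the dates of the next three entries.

The gap pattern 1, 3, 3, 1, 3 repeats every 3 events.
These are the Tuesdays, Wednesdays and Saturdays of each week.
Next Tuesday: Mar 26 1996.
Next Wednesday: Mar 27 1996.
Next Saturday: Mar 30 1996.

Mar 26 1996, Mar 27 1996, Mar 30 1996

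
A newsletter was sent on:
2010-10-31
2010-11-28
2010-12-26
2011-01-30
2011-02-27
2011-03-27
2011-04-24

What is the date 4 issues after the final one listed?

2011-08-28

These are Sundays with 28, 28, 35, 28, 28, 28-day gaps.
Each is the final Sunday of its month — 2010-10-31 is past the 28th, so '4th Sunday' doesn't fit.
May 2011 ends with Sunday 2011-05-29.
Last Sunday of June 2011: 2011-06-26.
Last Sunday of July 2011: 2011-07-31.
August 2011 ends with Sunday 2011-08-28.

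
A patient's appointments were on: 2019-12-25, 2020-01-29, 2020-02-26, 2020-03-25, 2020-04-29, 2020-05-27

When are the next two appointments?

2020-06-24, 2020-07-29

All Wednesdays; the gaps (35, 28, 28, 35, 28) vary with month length.
This is the last Wednesday of each month.
Last Wednesday of June 2020: 2020-06-24.
Last Wednesday of July 2020: 2020-07-29.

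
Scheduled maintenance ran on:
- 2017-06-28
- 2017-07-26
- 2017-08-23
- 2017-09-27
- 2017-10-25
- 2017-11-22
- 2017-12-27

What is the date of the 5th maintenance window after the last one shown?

All dates are Wednesdays, 28, 28, 35, 28, 28, 35 days apart.
Specifically, the 4th Wednesday of each month.
January 2018 — 4th Wednesday is 2018-01-24.
February 2018 — 4th Wednesday is 2018-02-28.
4th Wednesday of March 2018: 2018-03-28.
4th Wednesday of April 2018: 2018-04-25.
4th Wednesday of May 2018: 2018-05-23.

2018-05-23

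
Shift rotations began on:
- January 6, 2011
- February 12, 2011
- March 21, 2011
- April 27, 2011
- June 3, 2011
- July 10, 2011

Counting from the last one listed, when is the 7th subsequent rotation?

Gaps between consecutive events: 37, 37, 37, 37, 37 days — a constant 37-day interval.
July 10, 2011 + 37 days = August 16, 2011.
August 16, 2011 + 37 days = September 22, 2011.
September 22, 2011 + 37 days = October 29, 2011.
October 29, 2011 + 37 days = December 5, 2011.
December 5, 2011 + 37 days = January 11, 2012.
January 11, 2012 + 37 days = February 17, 2012.
February 17, 2012 + 37 days = March 25, 2012.

March 25, 2012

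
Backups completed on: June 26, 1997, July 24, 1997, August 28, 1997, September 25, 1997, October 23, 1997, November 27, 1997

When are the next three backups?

December 25, 1997; January 22, 1998; February 26, 1998

All dates are Thursdays, 28, 35, 28, 28, 35 days apart.
Specifically, the 4th Thursday of each month.
4th Thursday of December 1997: December 25, 1997.
4th Thursday of January 1998: January 22, 1998.
4th Thursday of February 1998: February 26, 1998.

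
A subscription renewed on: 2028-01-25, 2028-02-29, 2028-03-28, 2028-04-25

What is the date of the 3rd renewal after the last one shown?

2028-07-25

All Tuesdays; the gaps (35, 28, 28) vary with month length.
This is the last Tuesday of each month.
Last Tuesday of May 2028: 2028-05-30.
Last Tuesday of June 2028: 2028-06-27.
July 2028 ends with Tuesday 2028-07-25.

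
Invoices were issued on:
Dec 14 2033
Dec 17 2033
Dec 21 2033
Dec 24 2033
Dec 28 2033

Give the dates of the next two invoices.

Dec 31 2033, Jan 4 2034

Every event lands on a Wednesday or Saturday (gaps cycle 3, 4, 3, 4).
So the schedule is: every Wednesday and Saturday.
The following Saturday is Dec 31 2033.
The following Wednesday is Jan 4 2034.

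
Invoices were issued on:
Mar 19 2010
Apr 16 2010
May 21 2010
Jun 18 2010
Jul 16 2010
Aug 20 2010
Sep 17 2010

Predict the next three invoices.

Oct 15 2010, Nov 19 2010, Dec 17 2010

All dates are Fridays, 28, 35, 28, 28, 35, 28 days apart.
Specifically, the 3rd Friday of each month.
3rd Friday of October 2010: Oct 15 2010.
November 2010 — 3rd Friday is Nov 19 2010.
3rd Friday of December 2010: Dec 17 2010.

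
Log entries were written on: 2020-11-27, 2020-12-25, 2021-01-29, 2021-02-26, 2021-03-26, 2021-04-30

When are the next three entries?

These are Fridays with 28, 35, 28, 28, 35-day gaps.
Each is the final Friday of its month — 2021-01-29 is past the 28th, so '4th Friday' doesn't fit.
May 2021 ends with Friday 2021-05-28.
Last Friday of June 2021: 2021-06-25.
Last Friday of July 2021: 2021-07-30.

2021-05-28, 2021-06-25, 2021-07-30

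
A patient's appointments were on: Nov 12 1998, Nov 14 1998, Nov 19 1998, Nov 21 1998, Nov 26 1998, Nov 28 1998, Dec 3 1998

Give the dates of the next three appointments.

The gap pattern 2, 5, 2, 5, 2, 5 repeats every 2 events.
These are the Thursdays and Saturdays of each week.
Next Saturday: Dec 5 1998.
The following Thursday is Dec 10 1998.
Next Saturday: Dec 12 1998.

Dec 5 1998, Dec 10 1998, Dec 12 1998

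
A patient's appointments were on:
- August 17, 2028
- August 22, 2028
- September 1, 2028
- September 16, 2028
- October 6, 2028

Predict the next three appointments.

October 31, 2028; November 30, 2028; January 4, 2029

Intervals are 5, 10, 15, 20 days — an arithmetic progression with common difference 5.
Next gap: 25 days. October 6, 2028 + 25 days = October 31, 2028.
Next gap: 30 days. October 31, 2028 + 30 days = November 30, 2028.
Next gap: 35 days. November 30, 2028 + 35 days = January 4, 2029.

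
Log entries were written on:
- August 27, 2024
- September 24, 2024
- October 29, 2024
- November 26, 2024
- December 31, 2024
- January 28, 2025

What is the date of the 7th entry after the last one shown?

August 26, 2025

Every date is a Tuesday; gaps 28, 35, 28, 35, 28 days.
Each is the last Tuesday of its month (at least one falls on the 29th or later, ruling out '4th Tuesday').
February 2025 ends with Tuesday February 25, 2025.
March 2025 ends with Tuesday March 25, 2025.
April 2025 ends with Tuesday April 29, 2025.
Last Tuesday of May 2025: May 27, 2025.
Last Tuesday of June 2025: June 24, 2025.
Last Tuesday of July 2025: July 29, 2025.
August 2025 ends with Tuesday August 26, 2025.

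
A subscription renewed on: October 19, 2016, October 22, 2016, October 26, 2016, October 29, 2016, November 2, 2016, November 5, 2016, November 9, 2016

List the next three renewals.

November 12, 2016; November 16, 2016; November 19, 2016

The gap pattern 3, 4, 3, 4, 3, 4 repeats every 2 events.
These are the Wednesdays and Saturdays of each week.
The following Saturday is November 12, 2016.
Next Wednesday: November 16, 2016.
The following Saturday is November 19, 2016.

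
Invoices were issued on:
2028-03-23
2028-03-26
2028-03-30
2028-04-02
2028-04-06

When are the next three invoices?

2028-04-09, 2028-04-13, 2028-04-16

Every event lands on a Thursday or Sunday (gaps cycle 3, 4, 3, 4).
So the schedule is: every Thursday and Sunday.
The following Sunday is 2028-04-09.
The following Thursday is 2028-04-13.
The following Sunday is 2028-04-16.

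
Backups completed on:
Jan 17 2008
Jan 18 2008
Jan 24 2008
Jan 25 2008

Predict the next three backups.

Gaps: 1, 6, 1 days — not constant, but cyclic with period 2.
The events fall on every Thursday and Friday.
The following Thursday is Jan 31 2008.
Next Friday: Feb 1 2008.
Next Thursday: Feb 7 2008.

Jan 31 2008, Feb 1 2008, Feb 7 2008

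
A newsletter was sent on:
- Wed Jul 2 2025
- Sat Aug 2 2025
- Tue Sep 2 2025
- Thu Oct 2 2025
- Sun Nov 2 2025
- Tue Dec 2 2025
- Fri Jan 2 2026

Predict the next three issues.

Mon Feb 2 2026, Mon Mar 2 2026, Thu Apr 2 2026

The day-of-month is always 2 (31, 31, 30, 31, 30, 31 days between events).
So this recurs on the 2nd of each month.
Next: February 2026 → Mon Feb 2 2026.
March 2026: Mon Mar 2 2026.
Next: April 2026 → Thu Apr 2 2026.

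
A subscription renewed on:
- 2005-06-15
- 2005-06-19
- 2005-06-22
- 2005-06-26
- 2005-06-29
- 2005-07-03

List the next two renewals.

Every event lands on a Wednesday or Sunday (gaps cycle 4, 3, 4, 3, 4).
So the schedule is: every Wednesday and Sunday.
The following Wednesday is 2005-07-06.
The following Sunday is 2005-07-10.

2005-07-06, 2005-07-10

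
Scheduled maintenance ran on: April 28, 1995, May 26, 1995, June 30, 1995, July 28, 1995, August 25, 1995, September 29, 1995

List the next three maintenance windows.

All Fridays; the gaps (28, 35, 28, 28, 35) vary with month length.
This is the last Friday of each month.
October 1995 ends with Friday October 27, 1995.
Last Friday of November 1995: November 24, 1995.
Last Friday of December 1995: December 29, 1995.

October 27, 1995; November 24, 1995; December 29, 1995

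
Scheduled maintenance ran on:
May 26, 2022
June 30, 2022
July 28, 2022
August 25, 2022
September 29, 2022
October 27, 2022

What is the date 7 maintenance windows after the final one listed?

Every date is a Thursday; gaps 35, 28, 28, 35, 28 days.
Each is the last Thursday of its month (at least one falls on the 29th or later, ruling out '4th Thursday').
Last Thursday of November 2022: November 24, 2022.
December 2022 ends with Thursday December 29, 2022.
January 2023 ends with Thursday January 26, 2023.
February 2023 ends with Thursday February 23, 2023.
March 2023 ends with Thursday March 30, 2023.
April 2023 ends with Thursday April 27, 2023.
Last Thursday of May 2023: May 25, 2023.

May 25, 2023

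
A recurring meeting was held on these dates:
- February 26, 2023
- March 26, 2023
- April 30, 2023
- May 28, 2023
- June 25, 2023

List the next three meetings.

July 30, 2023; August 27, 2023; September 24, 2023

These are Sundays with 28, 35, 28, 28-day gaps.
Each is the final Sunday of its month — April 30, 2023 is past the 28th, so '4th Sunday' doesn't fit.
Last Sunday of July 2023: July 30, 2023.
August 2023 ends with Sunday August 27, 2023.
September 2023 ends with Sunday September 24, 2023.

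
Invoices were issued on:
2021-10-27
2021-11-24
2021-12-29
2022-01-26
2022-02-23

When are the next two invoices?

2022-03-30, 2022-04-27

All Wednesdays; the gaps (28, 35, 28, 28) vary with month length.
This is the last Wednesday of each month.
Last Wednesday of March 2022: 2022-03-30.
April 2022 ends with Wednesday 2022-04-27.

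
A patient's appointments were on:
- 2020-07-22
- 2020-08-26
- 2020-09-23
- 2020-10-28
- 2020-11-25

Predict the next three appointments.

2020-12-23, 2021-01-27, 2021-02-24

Gaps: 35, 28, 35, 28 days — a mix of 28 and 35. Every date is a Wednesday.
Each is the 4th Wednesday of its month.
4th Wednesday of December 2020: 2020-12-23.
4th Wednesday of January 2021: 2021-01-27.
4th Wednesday of February 2021: 2021-02-24.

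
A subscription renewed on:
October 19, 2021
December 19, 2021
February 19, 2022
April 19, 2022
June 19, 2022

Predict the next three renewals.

Each date is the 19th; the gaps (61, 62, 59, 61) track the month lengths.
The rule is the 19th of every 2 months.
Next: August 2022 → August 19, 2022.
October 2022: October 19, 2022.
Next: December 2022 → December 19, 2022.

August 19, 2022; October 19, 2022; December 19, 2022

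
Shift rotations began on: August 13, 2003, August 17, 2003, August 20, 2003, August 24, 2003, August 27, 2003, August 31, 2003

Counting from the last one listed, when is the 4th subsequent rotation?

Gaps: 4, 3, 4, 3, 4 days — not constant, but cyclic with period 2.
The events fall on every Wednesday and Sunday.
The following Wednesday is September 3, 2003.
The following Sunday is September 7, 2003.
The following Wednesday is September 10, 2003.
The following Sunday is September 14, 2003.

September 14, 2003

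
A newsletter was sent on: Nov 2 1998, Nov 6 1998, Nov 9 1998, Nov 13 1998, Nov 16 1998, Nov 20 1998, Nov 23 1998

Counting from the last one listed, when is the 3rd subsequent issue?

Dec 4 1998

The gap pattern 4, 3, 4, 3, 4, 3 repeats every 2 events.
These are the Mondays and Fridays of each week.
Next Friday: Nov 27 1998.
Next Monday: Nov 30 1998.
Next Friday: Dec 4 1998.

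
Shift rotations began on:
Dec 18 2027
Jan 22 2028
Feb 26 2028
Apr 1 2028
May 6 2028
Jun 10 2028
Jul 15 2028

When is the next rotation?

Aug 19 2028

Every event comes 35 days after the last (35, 35, 35, 35, 35, 35).
Jul 15 2028 + 35 days = Aug 19 2028.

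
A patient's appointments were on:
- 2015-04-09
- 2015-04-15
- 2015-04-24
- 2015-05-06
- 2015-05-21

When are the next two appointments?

Gaps: 6, 9, 12, 15 days — each gap is 3 larger than the previous one.
Next gap: 18 days. 2015-05-21 + 18 days = 2015-06-08.
Next gap: 21 days. 2015-06-08 + 21 days = 2015-06-29.

2015-06-08, 2015-06-29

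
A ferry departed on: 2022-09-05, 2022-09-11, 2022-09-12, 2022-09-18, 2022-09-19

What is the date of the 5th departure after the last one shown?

Every event lands on a Monday or Sunday (gaps cycle 6, 1, 6, 1).
So the schedule is: every Monday and Sunday.
Next Sunday: 2022-09-25.
Next Monday: 2022-09-26.
The following Sunday is 2022-10-02.
The following Monday is 2022-10-03.
Next Sunday: 2022-10-09.

2022-10-09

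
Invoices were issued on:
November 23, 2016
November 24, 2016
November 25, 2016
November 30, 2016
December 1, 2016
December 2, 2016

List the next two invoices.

Every event lands on a Wednesday or Thursday or Friday (gaps cycle 1, 1, 5, 1, 1).
So the schedule is: every Wednesday, Thursday and Friday.
The following Wednesday is December 7, 2016.
The following Thursday is December 8, 2016.

December 7, 2016; December 8, 2016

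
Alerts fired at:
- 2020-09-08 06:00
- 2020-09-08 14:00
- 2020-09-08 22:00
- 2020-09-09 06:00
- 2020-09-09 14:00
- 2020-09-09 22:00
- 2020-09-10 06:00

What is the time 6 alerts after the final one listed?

The interval is a steady 8 hours (8, 8, 8, 8, 8, 8).
2020-09-10 06:00 + 8 h = 2020-09-10 14:00.
2020-09-10 14:00 + 8 h = 2020-09-10 22:00.
2020-09-10 22:00 + 8 h = 2020-09-11 06:00.
2020-09-11 06:00 + 8 h = 2020-09-11 14:00.
2020-09-11 14:00 + 8 h = 2020-09-11 22:00.
2020-09-11 22:00 + 8 h = 2020-09-12 06:00.

2020-09-12 06:00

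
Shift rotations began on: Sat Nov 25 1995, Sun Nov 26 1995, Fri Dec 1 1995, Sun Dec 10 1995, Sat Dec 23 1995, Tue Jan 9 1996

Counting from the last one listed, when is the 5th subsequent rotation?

Sun Jun 2 1996

Gaps: 1, 5, 9, 13, 17 days — each gap is 4 larger than the previous one.
Next gap: 21 days. Tue Jan 9 1996 + 21 days = Tue Jan 30 1996.
Next gap: 25 days. Tue Jan 30 1996 + 25 days = Sat Feb 24 1996.
Next gap: 29 days. Sat Feb 24 1996 + 29 days = Sun Mar 24 1996.
Next gap: 33 days. Sun Mar 24 1996 + 33 days = Fri Apr 26 1996.
Next gap: 37 days. Fri Apr 26 1996 + 37 days = Sun Jun 2 1996.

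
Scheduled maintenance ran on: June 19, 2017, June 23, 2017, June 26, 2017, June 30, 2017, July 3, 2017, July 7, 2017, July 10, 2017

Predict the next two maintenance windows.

July 14, 2017; July 17, 2017

Gaps: 4, 3, 4, 3, 4, 3 days — not constant, but cyclic with period 2.
The events fall on every Monday and Friday.
Next Friday: July 14, 2017.
The following Monday is July 17, 2017.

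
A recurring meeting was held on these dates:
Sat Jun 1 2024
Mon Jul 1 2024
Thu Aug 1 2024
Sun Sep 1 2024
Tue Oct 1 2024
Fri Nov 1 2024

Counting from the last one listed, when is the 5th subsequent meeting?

Gaps: 30, 31, 31, 30, 31 days — not constant. Every event is on the 1st of the month.
Pattern: the 1st of each month.
Next: December 2024 → Sun Dec 1 2024.
Next: January 2025 → Wed Jan 1 2025.
Next: February 2025 → Sat Feb 1 2025.
Next: March 2025 → Sat Mar 1 2025.
Next: April 2025 → Tue Apr 1 2025.

Tue Apr 1 2025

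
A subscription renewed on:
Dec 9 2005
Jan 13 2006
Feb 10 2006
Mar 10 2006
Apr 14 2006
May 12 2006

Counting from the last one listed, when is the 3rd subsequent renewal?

These are Fridays at 28- or 35-day spacing (35, 28, 28, 35, 28).
The pattern: 2nd Friday of the month.
2nd Friday of June 2006: Jun 9 2006.
2nd Friday of July 2006: Jul 14 2006.
August 2006 — 2nd Friday is Aug 11 2006.

Aug 11 2006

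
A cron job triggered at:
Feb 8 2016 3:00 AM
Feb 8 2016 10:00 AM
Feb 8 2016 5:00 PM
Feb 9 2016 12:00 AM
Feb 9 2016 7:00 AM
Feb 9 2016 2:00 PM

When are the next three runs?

Feb 9 2016 9:00 PM, Feb 10 2016 4:00 AM, Feb 10 2016 11:00 AM

The interval is a steady 7 hours (7, 7, 7, 7, 7).
Feb 9 2016 2:00 PM + 7 h = Feb 9 2016 9:00 PM.
Feb 9 2016 9:00 PM + 7 h = Feb 10 2016 4:00 AM.
Feb 10 2016 4:00 AM + 7 h = Feb 10 2016 11:00 AM.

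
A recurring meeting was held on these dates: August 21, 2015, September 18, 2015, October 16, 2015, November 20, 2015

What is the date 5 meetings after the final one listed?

April 15, 2016

These are Fridays at 28- or 35-day spacing (28, 28, 35).
The pattern: 3rd Friday of the month.
December 2015 — 3rd Friday is December 18, 2015.
3rd Friday of January 2016: January 15, 2016.
3rd Friday of February 2016: February 19, 2016.
3rd Friday of March 2016: March 18, 2016.
3rd Friday of April 2016: April 15, 2016.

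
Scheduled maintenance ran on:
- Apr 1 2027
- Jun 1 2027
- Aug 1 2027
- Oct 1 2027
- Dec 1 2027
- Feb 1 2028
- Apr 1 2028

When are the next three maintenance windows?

Jun 1 2028, Aug 1 2028, Oct 1 2028

Each date is the 1st; the gaps (61, 61, 61, 61, 62, 60) track the month lengths.
The rule is the 1st of every 2 months.
Next: June 2028 → Jun 1 2028.
Next: August 2028 → Aug 1 2028.
October 2028: Oct 1 2028.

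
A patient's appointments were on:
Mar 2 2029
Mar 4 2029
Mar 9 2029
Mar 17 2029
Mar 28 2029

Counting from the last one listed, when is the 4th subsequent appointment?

Jun 10 2029

The spacing grows by 3 each time: 2, 5, 8, 11 days.
Next gap: 14 days. Mar 28 2029 + 14 days = Apr 11 2029.
Next gap: 17 days. Apr 11 2029 + 17 days = Apr 28 2029.
Next gap: 20 days. Apr 28 2029 + 20 days = May 18 2029.
Next gap: 23 days. May 18 2029 + 23 days = Jun 10 2029.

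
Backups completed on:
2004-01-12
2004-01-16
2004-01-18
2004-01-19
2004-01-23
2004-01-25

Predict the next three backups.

2004-01-26, 2004-01-30, 2004-02-01

The gap pattern 4, 2, 1, 4, 2 repeats every 3 events.
These are the Mondays, Fridays and Sundays of each week.
The following Monday is 2004-01-26.
The following Friday is 2004-01-30.
Next Sunday: 2004-02-01.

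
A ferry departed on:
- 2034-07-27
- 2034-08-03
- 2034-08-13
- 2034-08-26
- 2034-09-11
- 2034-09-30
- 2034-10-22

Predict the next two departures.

2034-11-16, 2034-12-14

Intervals are 7, 10, 13, 16, 19, 22 days — an arithmetic progression with common difference 3.
Next gap: 25 days. 2034-10-22 + 25 days = 2034-11-16.
Next gap: 28 days. 2034-11-16 + 28 days = 2034-12-14.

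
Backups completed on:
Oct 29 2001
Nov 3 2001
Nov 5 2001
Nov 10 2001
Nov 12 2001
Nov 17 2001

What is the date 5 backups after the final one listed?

Every event lands on a Monday or Saturday (gaps cycle 5, 2, 5, 2, 5).
So the schedule is: every Monday and Saturday.
The following Monday is Nov 19 2001.
The following Saturday is Nov 24 2001.
The following Monday is Nov 26 2001.
Next Saturday: Dec 1 2001.
Next Monday: Dec 3 2001.

Dec 3 2001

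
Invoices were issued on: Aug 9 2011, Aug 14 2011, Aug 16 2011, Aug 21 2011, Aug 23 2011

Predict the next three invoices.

Aug 28 2011, Aug 30 2011, Sep 4 2011

The gap pattern 5, 2, 5, 2 repeats every 2 events.
These are the Tuesdays and Sundays of each week.
Next Sunday: Aug 28 2011.
Next Tuesday: Aug 30 2011.
The following Sunday is Sep 4 2011.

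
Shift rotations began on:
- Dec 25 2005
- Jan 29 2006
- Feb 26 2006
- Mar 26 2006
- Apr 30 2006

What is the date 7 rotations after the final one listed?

Every date is a Sunday; gaps 35, 28, 28, 35 days.
Each is the last Sunday of its month (at least one falls on the 29th or later, ruling out '4th Sunday').
May 2006 ends with Sunday May 28 2006.
June 2006 ends with Sunday Jun 25 2006.
July 2006 ends with Sunday Jul 30 2006.
Last Sunday of August 2006: Aug 27 2006.
September 2006 ends with Sunday Sep 24 2006.
Last Sunday of October 2006: Oct 29 2006.
Last Sunday of November 2006: Nov 26 2006.

Nov 26 2006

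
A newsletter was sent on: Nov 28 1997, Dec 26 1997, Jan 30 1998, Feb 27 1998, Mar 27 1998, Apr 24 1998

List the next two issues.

May 29 1998, Jun 26 1998

These are Fridays with 28, 35, 28, 28, 28-day gaps.
Each is the final Friday of its month — Jan 30 1998 is past the 28th, so '4th Friday' doesn't fit.
Last Friday of May 1998: May 29 1998.
Last Friday of June 1998: Jun 26 1998.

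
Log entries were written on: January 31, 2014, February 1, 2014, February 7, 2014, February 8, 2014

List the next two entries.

The gap pattern 1, 6, 1 repeats every 2 events.
These are the Fridays and Saturdays of each week.
Next Friday: February 14, 2014.
Next Saturday: February 15, 2014.

February 14, 2014; February 15, 2014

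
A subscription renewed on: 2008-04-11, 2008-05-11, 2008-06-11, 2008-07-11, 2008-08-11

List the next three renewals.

2008-09-11, 2008-10-11, 2008-11-11

The day-of-month is always 11 (30, 31, 30, 31 days between events).
So this recurs on the 11th of each month.
September 2008: 2008-09-11.
October 2008: 2008-10-11.
November 2008: 2008-11-11.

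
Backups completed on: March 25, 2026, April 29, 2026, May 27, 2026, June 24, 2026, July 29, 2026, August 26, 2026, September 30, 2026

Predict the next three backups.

These are Wednesdays with 35, 28, 28, 35, 28, 35-day gaps.
Each is the final Wednesday of its month — April 29, 2026 is past the 28th, so '4th Wednesday' doesn't fit.
Last Wednesday of October 2026: October 28, 2026.
Last Wednesday of November 2026: November 25, 2026.
December 2026 ends with Wednesday December 30, 2026.

October 28, 2026; November 25, 2026; December 30, 2026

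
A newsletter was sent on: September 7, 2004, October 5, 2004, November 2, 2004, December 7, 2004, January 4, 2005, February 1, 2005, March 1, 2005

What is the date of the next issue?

April 5, 2005

Gaps: 28, 28, 35, 28, 28, 28 days — a mix of 28 and 35. Every date is a Tuesday.
Each is the 1st Tuesday of its month.
April 2005 — 1st Tuesday is April 5, 2005.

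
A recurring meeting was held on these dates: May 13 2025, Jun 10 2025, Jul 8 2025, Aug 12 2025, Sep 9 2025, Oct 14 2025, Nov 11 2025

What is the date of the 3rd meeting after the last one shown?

These are Tuesdays at 28- or 35-day spacing (28, 28, 35, 28, 35, 28).
The pattern: 2nd Tuesday of the month.
December 2025 — 2nd Tuesday is Dec 9 2025.
2nd Tuesday of January 2026: Jan 13 2026.
2nd Tuesday of February 2026: Feb 10 2026.

Feb 10 2026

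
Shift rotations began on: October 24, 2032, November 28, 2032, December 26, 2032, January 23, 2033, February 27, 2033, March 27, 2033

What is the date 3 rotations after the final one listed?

All dates are Sundays, 35, 28, 28, 35, 28 days apart.
Specifically, the 4th Sunday of each month.
4th Sunday of April 2033: April 24, 2033.
May 2033 — 4th Sunday is May 22, 2033.
4th Sunday of June 2033: June 26, 2033.

June 26, 2033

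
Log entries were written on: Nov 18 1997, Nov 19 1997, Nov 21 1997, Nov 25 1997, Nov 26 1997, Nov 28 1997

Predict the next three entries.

Dec 2 1997, Dec 3 1997, Dec 5 1997

Every event lands on a Tuesday or Wednesday or Friday (gaps cycle 1, 2, 4, 1, 2).
So the schedule is: every Tuesday, Wednesday and Friday.
Next Tuesday: Dec 2 1997.
Next Wednesday: Dec 3 1997.
The following Friday is Dec 5 1997.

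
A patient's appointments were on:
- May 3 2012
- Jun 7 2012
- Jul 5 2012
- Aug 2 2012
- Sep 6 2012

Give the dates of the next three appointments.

Oct 4 2012, Nov 1 2012, Dec 6 2012

All dates are Thursdays, 35, 28, 28, 35 days apart.
Specifically, the 1st Thursday of each month.
1st Thursday of October 2012: Oct 4 2012.
November 2012 — 1st Thursday is Nov 1 2012.
1st Thursday of December 2012: Dec 6 2012.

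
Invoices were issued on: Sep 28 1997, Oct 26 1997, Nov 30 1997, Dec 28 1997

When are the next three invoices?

Every date is a Sunday; gaps 28, 35, 28 days.
Each is the last Sunday of its month (at least one falls on the 29th or later, ruling out '4th Sunday').
January 1998 ends with Sunday Jan 25 1998.
Last Sunday of February 1998: Feb 22 1998.
March 1998 ends with Sunday Mar 29 1998.

Jan 25 1998, Feb 22 1998, Mar 29 1998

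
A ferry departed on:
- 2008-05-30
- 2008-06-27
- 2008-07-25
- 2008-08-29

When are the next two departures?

2008-09-26, 2008-10-31

All Fridays; the gaps (28, 28, 35) vary with month length.
This is the last Friday of each month.
Last Friday of September 2008: 2008-09-26.
October 2008 ends with Friday 2008-10-31.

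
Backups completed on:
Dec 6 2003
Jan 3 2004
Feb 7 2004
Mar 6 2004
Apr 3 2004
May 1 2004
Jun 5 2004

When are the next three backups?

These are Saturdays at 28- or 35-day spacing (28, 35, 28, 28, 28, 35).
The pattern: 1st Saturday of the month.
July 2004 — 1st Saturday is Jul 3 2004.
August 2004 — 1st Saturday is Aug 7 2004.
September 2004 — 1st Saturday is Sep 4 2004.

Jul 3 2004, Aug 7 2004, Sep 4 2004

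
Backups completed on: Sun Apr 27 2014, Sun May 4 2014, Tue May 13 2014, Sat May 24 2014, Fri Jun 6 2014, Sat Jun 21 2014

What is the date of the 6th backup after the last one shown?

Fri Oct 31 2014

The spacing grows by 2 each time: 7, 9, 11, 13, 15 days.
Next gap: 17 days. Sat Jun 21 2014 + 17 days = Tue Jul 8 2014.
Next gap: 19 days. Tue Jul 8 2014 + 19 days = Sun Jul 27 2014.
Next gap: 21 days. Sun Jul 27 2014 + 21 days = Sun Aug 17 2014.
Next gap: 23 days. Sun Aug 17 2014 + 23 days = Tue Sep 9 2014.
Next gap: 25 days. Tue Sep 9 2014 + 25 days = Sat Oct 4 2014.
Next gap: 27 days. Sat Oct 4 2014 + 27 days = Fri Oct 31 2014.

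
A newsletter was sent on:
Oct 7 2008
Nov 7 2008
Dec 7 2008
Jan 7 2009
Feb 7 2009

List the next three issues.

Mar 7 2009, Apr 7 2009, May 7 2009

The day-of-month is always 7 (31, 30, 31, 31 days between events).
So this recurs on the 7th of each month.
March 2009: Mar 7 2009.
Next: April 2009 → Apr 7 2009.
May 2009: May 7 2009.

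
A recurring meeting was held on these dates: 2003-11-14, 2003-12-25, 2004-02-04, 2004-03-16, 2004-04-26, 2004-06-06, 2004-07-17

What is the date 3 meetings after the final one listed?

2004-11-17

The spacing is 41, 41, 41, 41, 41, 41 days — always 41 days.
2004-07-17 + 41 days = 2004-08-27.
2004-08-27 + 41 days = 2004-10-07.
2004-10-07 + 41 days = 2004-11-17.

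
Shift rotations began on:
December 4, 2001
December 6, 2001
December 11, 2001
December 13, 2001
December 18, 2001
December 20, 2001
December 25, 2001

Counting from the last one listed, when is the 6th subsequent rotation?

Gaps: 2, 5, 2, 5, 2, 5 days — not constant, but cyclic with period 2.
The events fall on every Tuesday and Thursday.
The following Thursday is December 27, 2001.
Next Tuesday: January 1, 2002.
Next Thursday: January 3, 2002.
Next Tuesday: January 8, 2002.
Next Thursday: January 10, 2002.
Next Tuesday: January 15, 2002.

January 15, 2002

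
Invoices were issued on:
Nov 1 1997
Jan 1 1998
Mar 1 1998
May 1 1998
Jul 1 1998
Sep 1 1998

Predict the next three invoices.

Nov 1 1998, Jan 1 1999, Mar 1 1999

Each date is the 1st; the gaps (61, 59, 61, 61, 62) track the month lengths.
The rule is the 1st of every 2 months.
November 1998: Nov 1 1998.
January 1999: Jan 1 1999.
Next: March 1999 → Mar 1 1999.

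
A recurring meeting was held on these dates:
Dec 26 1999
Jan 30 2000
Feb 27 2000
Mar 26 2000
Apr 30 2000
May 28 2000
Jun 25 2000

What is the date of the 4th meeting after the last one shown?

These are Sundays with 35, 28, 28, 35, 28, 28-day gaps.
Each is the final Sunday of its month — Jan 30 2000 is past the 28th, so '4th Sunday' doesn't fit.
July 2000 ends with Sunday Jul 30 2000.
August 2000 ends with Sunday Aug 27 2000.
September 2000 ends with Sunday Sep 24 2000.
October 2000 ends with Sunday Oct 29 2000.

Oct 29 2000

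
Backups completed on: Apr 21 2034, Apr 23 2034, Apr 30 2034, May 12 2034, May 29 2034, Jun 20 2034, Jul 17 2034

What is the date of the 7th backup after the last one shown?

Jun 11 2035

The spacing grows by 5 each time: 2, 7, 12, 17, 22, 27 days.
Next gap: 32 days. Jul 17 2034 + 32 days = Aug 18 2034.
Next gap: 37 days. Aug 18 2034 + 37 days = Sep 24 2034.
Next gap: 42 days. Sep 24 2034 + 42 days = Nov 5 2034.
Next gap: 47 days. Nov 5 2034 + 47 days = Dec 22 2034.
Next gap: 52 days. Dec 22 2034 + 52 days = Feb 12 2035.
Next gap: 57 days. Feb 12 2035 + 57 days = Apr 10 2035.
Next gap: 62 days. Apr 10 2035 + 62 days = Jun 11 2035.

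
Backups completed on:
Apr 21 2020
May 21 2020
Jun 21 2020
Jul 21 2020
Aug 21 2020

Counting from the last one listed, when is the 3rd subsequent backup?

The day-of-month is always 21 (30, 31, 30, 31 days between events).
So this recurs on the 21st of each month.
Next: September 2020 → Sep 21 2020.
Next: October 2020 → Oct 21 2020.
November 2020: Nov 21 2020.

Nov 21 2020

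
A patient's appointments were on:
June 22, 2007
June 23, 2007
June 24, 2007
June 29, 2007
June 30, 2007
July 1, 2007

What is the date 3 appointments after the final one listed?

July 8, 2007

The gap pattern 1, 1, 5, 1, 1 repeats every 3 events.
These are the Fridays, Saturdays and Sundays of each week.
Next Friday: July 6, 2007.
The following Saturday is July 7, 2007.
Next Sunday: July 8, 2007.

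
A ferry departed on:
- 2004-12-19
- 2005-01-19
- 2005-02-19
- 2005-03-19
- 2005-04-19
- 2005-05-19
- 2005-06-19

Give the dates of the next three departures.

2005-07-19, 2005-08-19, 2005-09-19

Gaps: 31, 31, 28, 31, 30, 31 days — not constant. Every event is on the 19th of the month.
Pattern: the 19th of each month.
July 2005: 2005-07-19.
August 2005: 2005-08-19.
Next: September 2005 → 2005-09-19.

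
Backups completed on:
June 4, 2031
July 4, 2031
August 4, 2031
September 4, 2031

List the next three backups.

The day-of-month is always 4 (30, 31, 31 days between events).
So this recurs on the 4th of each month.
Next: October 2031 → October 4, 2031.
Next: November 2031 → November 4, 2031.
Next: December 2031 → December 4, 2031.

October 4, 2031; November 4, 2031; December 4, 2031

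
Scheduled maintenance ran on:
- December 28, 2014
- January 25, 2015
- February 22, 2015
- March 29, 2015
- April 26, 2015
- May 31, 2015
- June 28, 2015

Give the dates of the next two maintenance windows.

All Sundays; the gaps (28, 28, 35, 28, 35, 28) vary with month length.
This is the last Sunday of each month.
July 2015 ends with Sunday July 26, 2015.
August 2015 ends with Sunday August 30, 2015.

July 26, 2015; August 30, 2015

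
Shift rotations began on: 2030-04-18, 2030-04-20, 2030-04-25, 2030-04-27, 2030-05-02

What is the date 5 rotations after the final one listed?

2030-05-18

Gaps: 2, 5, 2, 5 days — not constant, but cyclic with period 2.
The events fall on every Thursday and Saturday.
Next Saturday: 2030-05-04.
The following Thursday is 2030-05-09.
Next Saturday: 2030-05-11.
Next Thursday: 2030-05-16.
The following Saturday is 2030-05-18.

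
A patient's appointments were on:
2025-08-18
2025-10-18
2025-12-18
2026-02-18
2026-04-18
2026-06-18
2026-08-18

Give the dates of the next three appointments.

The day-of-month is always 18 (61, 61, 62, 59, 61, 61 days between events).
So this recurs on the 18th of every 2 months.
October 2026: 2026-10-18.
December 2026: 2026-12-18.
Next: February 2027 → 2027-02-18.

2026-10-18, 2026-12-18, 2027-02-18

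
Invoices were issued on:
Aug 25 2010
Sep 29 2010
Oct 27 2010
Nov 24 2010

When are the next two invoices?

Dec 29 2010, Jan 26 2011

All Wednesdays; the gaps (35, 28, 28) vary with month length.
This is the last Wednesday of each month.
Last Wednesday of December 2010: Dec 29 2010.
January 2011 ends with Wednesday Jan 26 2011.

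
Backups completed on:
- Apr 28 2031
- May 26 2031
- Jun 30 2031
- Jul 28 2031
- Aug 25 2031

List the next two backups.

These are Mondays with 28, 35, 28, 28-day gaps.
Each is the final Monday of its month — Jun 30 2031 is past the 28th, so '4th Monday' doesn't fit.
Last Monday of September 2031: Sep 29 2031.
Last Monday of October 2031: Oct 27 2031.

Sep 29 2031, Oct 27 2031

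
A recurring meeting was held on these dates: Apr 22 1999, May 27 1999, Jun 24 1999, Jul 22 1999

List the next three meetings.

Aug 26 1999, Sep 23 1999, Oct 28 1999

These are Thursdays at 28- or 35-day spacing (35, 28, 28).
The pattern: 4th Thursday of the month.
August 1999 — 4th Thursday is Aug 26 1999.
September 1999 — 4th Thursday is Sep 23 1999.
October 1999 — 4th Thursday is Oct 28 1999.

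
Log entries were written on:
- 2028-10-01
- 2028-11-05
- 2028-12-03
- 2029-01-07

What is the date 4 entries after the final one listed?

Gaps: 35, 28, 35 days — a mix of 28 and 35. Every date is a Sunday.
Each is the 1st Sunday of its month.
1st Sunday of February 2029: 2029-02-04.
1st Sunday of March 2029: 2029-03-04.
1st Sunday of April 2029: 2029-04-01.
1st Sunday of May 2029: 2029-05-06.

2029-05-06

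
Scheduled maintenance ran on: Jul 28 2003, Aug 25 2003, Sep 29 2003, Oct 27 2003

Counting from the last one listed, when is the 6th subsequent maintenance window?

Apr 26 2004

Every date is a Monday; gaps 28, 35, 28 days.
Each is the last Monday of its month (at least one falls on the 29th or later, ruling out '4th Monday').
November 2003 ends with Monday Nov 24 2003.
Last Monday of December 2003: Dec 29 2003.
Last Monday of January 2004: Jan 26 2004.
February 2004 ends with Monday Feb 23 2004.
Last Monday of March 2004: Mar 29 2004.
Last Monday of April 2004: Apr 26 2004.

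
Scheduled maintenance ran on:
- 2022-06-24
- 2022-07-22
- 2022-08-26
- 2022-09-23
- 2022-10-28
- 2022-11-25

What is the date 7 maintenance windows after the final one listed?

2023-06-23

All dates are Fridays, 28, 35, 28, 35, 28 days apart.
Specifically, the 4th Friday of each month.
December 2022 — 4th Friday is 2022-12-23.
4th Friday of January 2023: 2023-01-27.
4th Friday of February 2023: 2023-02-24.
4th Friday of March 2023: 2023-03-24.
4th Friday of April 2023: 2023-04-28.
May 2023 — 4th Friday is 2023-05-26.
June 2023 — 4th Friday is 2023-06-23.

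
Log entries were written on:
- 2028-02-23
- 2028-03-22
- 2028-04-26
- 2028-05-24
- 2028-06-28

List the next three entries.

2028-07-26, 2028-08-23, 2028-09-27

These are Wednesdays at 28- or 35-day spacing (28, 35, 28, 35).
The pattern: 4th Wednesday of the month.
July 2028 — 4th Wednesday is 2028-07-26.
August 2028 — 4th Wednesday is 2028-08-23.
4th Wednesday of September 2028: 2028-09-27.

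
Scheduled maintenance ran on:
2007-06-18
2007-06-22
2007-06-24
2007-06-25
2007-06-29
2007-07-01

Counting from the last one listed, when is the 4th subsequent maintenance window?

2007-07-09

Gaps: 4, 2, 1, 4, 2 days — not constant, but cyclic with period 3.
The events fall on every Monday, Friday and Sunday.
Next Monday: 2007-07-02.
Next Friday: 2007-07-06.
Next Sunday: 2007-07-08.
Next Monday: 2007-07-09.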